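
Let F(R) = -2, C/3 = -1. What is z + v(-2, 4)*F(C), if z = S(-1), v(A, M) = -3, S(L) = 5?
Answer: 11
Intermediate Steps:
C = -3 (C = 3*(-1) = -3)
z = 5
z + v(-2, 4)*F(C) = 5 - 3*(-2) = 5 + 6 = 11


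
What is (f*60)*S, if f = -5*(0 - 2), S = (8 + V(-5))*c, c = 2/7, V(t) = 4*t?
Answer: -14400/7 ≈ -2057.1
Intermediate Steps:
c = 2/7 (c = 2*(1/7) = 2/7 ≈ 0.28571)
S = -24/7 (S = (8 + 4*(-5))*(2/7) = (8 - 20)*(2/7) = -12*2/7 = -24/7 ≈ -3.4286)
f = 10 (f = -5*(-2) = 10)
(f*60)*S = (10*60)*(-24/7) = 600*(-24/7) = -14400/7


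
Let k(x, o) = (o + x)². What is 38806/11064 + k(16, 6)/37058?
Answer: 360856931/102502428 ≈ 3.5205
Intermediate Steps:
38806/11064 + k(16, 6)/37058 = 38806/11064 + (6 + 16)²/37058 = 38806*(1/11064) + 22²*(1/37058) = 19403/5532 + 484*(1/37058) = 19403/5532 + 242/18529 = 360856931/102502428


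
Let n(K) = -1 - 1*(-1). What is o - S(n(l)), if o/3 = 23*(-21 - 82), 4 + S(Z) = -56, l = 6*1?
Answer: -7047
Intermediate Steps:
l = 6
n(K) = 0 (n(K) = -1 + 1 = 0)
S(Z) = -60 (S(Z) = -4 - 56 = -60)
o = -7107 (o = 3*(23*(-21 - 82)) = 3*(23*(-103)) = 3*(-2369) = -7107)
o - S(n(l)) = -7107 - 1*(-60) = -7107 + 60 = -7047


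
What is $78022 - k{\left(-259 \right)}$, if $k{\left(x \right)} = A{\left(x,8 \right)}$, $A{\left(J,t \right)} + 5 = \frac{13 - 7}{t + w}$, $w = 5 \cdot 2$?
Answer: $\frac{234080}{3} \approx 78027.0$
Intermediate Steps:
$w = 10$
$A{\left(J,t \right)} = -5 + \frac{6}{10 + t}$ ($A{\left(J,t \right)} = -5 + \frac{13 - 7}{t + 10} = -5 + \frac{6}{10 + t}$)
$k{\left(x \right)} = - \frac{14}{3}$ ($k{\left(x \right)} = \frac{-44 - 40}{10 + 8} = \frac{-44 - 40}{18} = \frac{1}{18} \left(-84\right) = - \frac{14}{3}$)
$78022 - k{\left(-259 \right)} = 78022 - - \frac{14}{3} = 78022 + \frac{14}{3} = \frac{234080}{3}$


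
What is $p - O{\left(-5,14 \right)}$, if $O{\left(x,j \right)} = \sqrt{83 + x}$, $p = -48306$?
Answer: $-48306 - \sqrt{78} \approx -48315.0$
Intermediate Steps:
$p - O{\left(-5,14 \right)} = -48306 - \sqrt{83 - 5} = -48306 - \sqrt{78}$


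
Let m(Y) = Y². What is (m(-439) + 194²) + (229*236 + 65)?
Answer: 284466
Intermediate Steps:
(m(-439) + 194²) + (229*236 + 65) = ((-439)² + 194²) + (229*236 + 65) = (192721 + 37636) + (54044 + 65) = 230357 + 54109 = 284466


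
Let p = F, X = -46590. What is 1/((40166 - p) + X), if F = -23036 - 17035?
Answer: 1/33647 ≈ 2.9720e-5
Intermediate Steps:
F = -40071
p = -40071
1/((40166 - p) + X) = 1/((40166 - 1*(-40071)) - 46590) = 1/((40166 + 40071) - 46590) = 1/(80237 - 46590) = 1/33647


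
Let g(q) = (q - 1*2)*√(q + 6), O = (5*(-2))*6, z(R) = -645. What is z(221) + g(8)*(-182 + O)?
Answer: -645 - 1452*√14 ≈ -6077.9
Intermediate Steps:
O = -60 (O = -10*6 = -60)
g(q) = √(6 + q)*(-2 + q) (g(q) = (q - 2)*√(6 + q) = (-2 + q)*√(6 + q) = √(6 + q)*(-2 + q))
z(221) + g(8)*(-182 + O) = -645 + (√(6 + 8)*(-2 + 8))*(-182 - 60) = -645 + (√14*6)*(-242) = -645 + (6*√14)*(-242) = -645 - 1452*√14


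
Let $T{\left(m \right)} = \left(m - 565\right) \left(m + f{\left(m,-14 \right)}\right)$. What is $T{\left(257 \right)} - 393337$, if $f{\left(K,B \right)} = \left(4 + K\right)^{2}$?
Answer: $-21453761$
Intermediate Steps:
$T{\left(m \right)} = \left(-565 + m\right) \left(m + \left(4 + m\right)^{2}\right)$ ($T{\left(m \right)} = \left(m - 565\right) \left(m + \left(4 + m\right)^{2}\right) = \left(-565 + m\right) \left(m + \left(4 + m\right)^{2}\right)$)
$T{\left(257 \right)} - 393337 = \left(-9040 + 257^{3} - 1302733 - 556 \cdot 257^{2}\right) - 393337 = \left(-9040 + 16974593 - 1302733 - 36723244\right) - 393337 = -21060424 - 393337 = -21453761$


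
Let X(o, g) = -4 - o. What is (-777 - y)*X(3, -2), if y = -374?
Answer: 2821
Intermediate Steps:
(-777 - y)*X(3, -2) = (-777 - 1*(-374))*(-4 - 1*3) = (-777 + 374)*(-4 - 3) = -403*(-7) = 2821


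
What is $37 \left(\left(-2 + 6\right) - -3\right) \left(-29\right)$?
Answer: $-7511$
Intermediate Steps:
$37 \left(\left(-2 + 6\right) - -3\right) \left(-29\right) = 37 \left(4 + 3\right) \left(-29\right) = 37 \cdot 7 \left(-29\right) = 259 \left(-29\right) = -7511$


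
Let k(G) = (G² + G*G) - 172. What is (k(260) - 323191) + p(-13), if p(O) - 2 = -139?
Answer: -188300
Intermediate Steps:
p(O) = -137 (p(O) = 2 - 139 = -137)
k(G) = -172 + 2*G² (k(G) = (G² + G²) - 172 = 2*G² - 172 = -172 + 2*G²)
(k(260) - 323191) + p(-13) = ((-172 + 2*260²) - 323191) - 137 = ((-172 + 2*67600) - 323191) - 137 = ((-172 + 135200) - 323191) - 137 = (135028 - 323191) - 137 = -188163 - 137 = -188300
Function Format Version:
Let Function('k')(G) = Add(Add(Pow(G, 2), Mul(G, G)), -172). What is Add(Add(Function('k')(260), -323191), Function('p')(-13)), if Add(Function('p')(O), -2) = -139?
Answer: -188300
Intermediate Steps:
Function('p')(O) = -137 (Function('p')(O) = Add(2, -139) = -137)
Function('k')(G) = Add(-172, Mul(2, Pow(G, 2))) (Function('k')(G) = Add(Add(Pow(G, 2), Pow(G, 2)), -172) = Add(Mul(2, Pow(G, 2)), -172) = Add(-172, Mul(2, Pow(G, 2))))
Add(Add(Function('k')(260), -323191), Function('p')(-13)) = Add(Add(Add(-172, Mul(2, Pow(260, 2))), -323191), -137) = Add(Add(Add(-172, Mul(2, 67600)), -323191), -137) = Add(Add(Add(-172, 135200), -323191), -137) = Add(Add(135028, -323191), -137) = Add(-188163, -137) = -188300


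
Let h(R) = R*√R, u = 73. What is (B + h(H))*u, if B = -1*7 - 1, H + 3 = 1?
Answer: -584 - 146*I*√2 ≈ -584.0 - 206.48*I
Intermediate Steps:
H = -2 (H = -3 + 1 = -2)
h(R) = R^(3/2)
B = -8 (B = -7 - 1 = -8)
(B + h(H))*u = (-8 + (-2)^(3/2))*73 = (-8 - 2*I*√2)*73 = -584 - 146*I*√2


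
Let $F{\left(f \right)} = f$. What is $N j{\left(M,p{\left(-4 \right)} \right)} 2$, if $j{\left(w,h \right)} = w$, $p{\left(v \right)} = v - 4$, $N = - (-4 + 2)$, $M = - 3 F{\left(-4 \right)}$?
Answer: $48$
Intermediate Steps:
$M = 12$ ($M = \left(-3\right) \left(-4\right) = 12$)
$N = 2$ ($N = \left(-1\right) \left(-2\right) = 2$)
$p{\left(v \right)} = -4 + v$
$N j{\left(M,p{\left(-4 \right)} \right)} 2 = 2 \cdot 12 \cdot 2 = 24 \cdot 2 = 48$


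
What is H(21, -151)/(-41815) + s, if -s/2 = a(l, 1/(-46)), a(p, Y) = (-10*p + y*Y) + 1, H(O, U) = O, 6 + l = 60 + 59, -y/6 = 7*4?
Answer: 2164594807/961745 ≈ 2250.7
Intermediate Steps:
y = -168 (y = -42*4 = -6*28 = -168)
l = 113 (l = -6 + (60 + 59) = -6 + 119 = 113)
a(p, Y) = 1 - 168*Y - 10*p (a(p, Y) = (-10*p - 168*Y) + 1 = (-168*Y - 10*p) + 1 = 1 - 168*Y - 10*p)
s = 51766/23 (s = -2*(1 - 168/(-46) - 10*113) = -2*(1 - 168*(-1/46) - 1130) = -2*(1 + 84/23 - 1130) = -2*(-25883/23) = 51766/23 ≈ 2250.7)
H(21, -151)/(-41815) + s = 21/(-41815) + 51766/23 = 21*(-1/41815) + 51766/23 = -21/41815 + 51766/23 = 2164594807/961745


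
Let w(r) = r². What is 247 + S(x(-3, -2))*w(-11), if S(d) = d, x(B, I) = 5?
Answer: 852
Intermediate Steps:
247 + S(x(-3, -2))*w(-11) = 247 + 5*(-11)² = 247 + 5*121 = 247 + 605 = 852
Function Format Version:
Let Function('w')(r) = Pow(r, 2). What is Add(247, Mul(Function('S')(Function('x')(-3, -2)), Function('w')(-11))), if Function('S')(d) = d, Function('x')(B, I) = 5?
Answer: 852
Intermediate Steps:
Add(247, Mul(Function('S')(Function('x')(-3, -2)), Function('w')(-11))) = Add(247, Mul(5, Pow(-11, 2))) = Add(247, Mul(5, 121)) = Add(247, 605) = 852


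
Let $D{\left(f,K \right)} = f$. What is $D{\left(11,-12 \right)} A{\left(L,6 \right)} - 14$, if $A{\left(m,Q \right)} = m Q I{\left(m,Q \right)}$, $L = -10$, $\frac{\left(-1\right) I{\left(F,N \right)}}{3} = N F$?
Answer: $-118814$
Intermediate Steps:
$I{\left(F,N \right)} = - 3 F N$ ($I{\left(F,N \right)} = - 3 N F = - 3 F N$)
$A{\left(m,Q \right)} = - 3 Q^{2} m^{2}$ ($A{\left(m,Q \right)} = m Q \left(- 3 m Q\right) = Q m \left(- 3 Q m\right) = - 3 Q^{2} m^{2}$)
$D{\left(11,-12 \right)} A{\left(L,6 \right)} - 14 = 11 \left(- 3 \cdot 6^{2} \left(-10\right)^{2}\right) - 14 = 11 \left(\left(-3\right) 36 \cdot 100\right) - 14 = 11 \left(-10800\right) - 14 = -118800 - 14 = -118814$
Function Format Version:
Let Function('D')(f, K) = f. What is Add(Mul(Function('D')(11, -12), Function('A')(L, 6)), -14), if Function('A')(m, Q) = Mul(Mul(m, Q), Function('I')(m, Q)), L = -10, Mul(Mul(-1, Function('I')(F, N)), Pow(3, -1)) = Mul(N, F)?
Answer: -118814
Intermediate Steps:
Function('I')(F, N) = Mul(-3, F, N) (Function('I')(F, N) = Mul(-3, Mul(N, F)) = Mul(-3, Mul(F, N)) = Mul(-3, F, N))
Function('A')(m, Q) = Mul(-3, Pow(Q, 2), Pow(m, 2)) (Function('A')(m, Q) = Mul(Mul(m, Q), Mul(-3, m, Q)) = Mul(Mul(Q, m), Mul(-3, Q, m)) = Mul(-3, Pow(Q, 2), Pow(m, 2)))
Add(Mul(Function('D')(11, -12), Function('A')(L, 6)), -14) = Add(Mul(11, Mul(-3, Pow(6, 2), Pow(-10, 2))), -14) = Add(Mul(11, Mul(-3, 36, 100)), -14) = Add(Mul(11, -10800), -14) = Add(-118800, -14) = -118814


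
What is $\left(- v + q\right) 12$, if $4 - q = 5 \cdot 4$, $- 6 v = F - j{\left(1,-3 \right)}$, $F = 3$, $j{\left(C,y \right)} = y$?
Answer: $-180$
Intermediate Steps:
$v = -1$ ($v = - \frac{3 - -3}{6} = - \frac{3 + 3}{6} = \left(- \frac{1}{6}\right) 6 = -1$)
$q = -16$ ($q = 4 - 5 \cdot 4 = 4 - 20 = -16$)
$\left(- v + q\right) 12 = \left(\left(-1\right) \left(-1\right) - 16\right) 12 = \left(1 - 16\right) 12 = \left(-15\right) 12 = -180$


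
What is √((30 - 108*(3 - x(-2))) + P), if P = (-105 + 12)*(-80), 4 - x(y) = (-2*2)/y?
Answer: 3*√818 ≈ 85.802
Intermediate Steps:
x(y) = 4 + 4/y (x(y) = 4 - (-2*2)/y = 4 - (-4)/y = 4 + 4/y)
P = 7440 (P = -93*(-80) = 7440)
√((30 - 108*(3 - x(-2))) + P) = √((30 - 108*(3 - (4 + 4/(-2)))) + 7440) = √((30 - 108*(3 - (4 + 4*(-½)))) + 7440) = √((30 - 108*(3 - (4 - 2))) + 7440) = √((30 - 108*(3 - 1*2)) + 7440) = √((30 - 108*(3 - 2)) + 7440) = √((30 - 108*1) + 7440) = √((30 - 108) + 7440) = √(-78 + 7440) = √7362 = 3*√818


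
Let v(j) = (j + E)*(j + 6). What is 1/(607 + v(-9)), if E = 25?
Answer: 1/559 ≈ 0.0017889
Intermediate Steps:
v(j) = (6 + j)*(25 + j) (v(j) = (j + 25)*(j + 6) = (25 + j)*(6 + j) = (6 + j)*(25 + j))
1/(607 + v(-9)) = 1/(607 + (150 + (-9)² + 31*(-9))) = 1/(607 + (150 + 81 - 279)) = 1/(607 - 48) = 1/559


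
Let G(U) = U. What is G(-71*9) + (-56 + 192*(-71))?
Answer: -14327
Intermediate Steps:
G(-71*9) + (-56 + 192*(-71)) = -71*9 + (-56 + 192*(-71)) = -639 + (-56 - 13632) = -639 - 13688 = -14327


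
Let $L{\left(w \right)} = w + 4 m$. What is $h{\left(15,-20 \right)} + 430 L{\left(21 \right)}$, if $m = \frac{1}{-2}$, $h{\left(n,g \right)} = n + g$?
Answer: $8165$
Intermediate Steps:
$h{\left(n,g \right)} = g + n$
$m = - \frac{1}{2} \approx -0.5$
$L{\left(w \right)} = -2 + w$ ($L{\left(w \right)} = w + 4 \left(- \frac{1}{2}\right) = w - 2 = -2 + w$)
$h{\left(15,-20 \right)} + 430 L{\left(21 \right)} = \left(-20 + 15\right) + 430 \left(-2 + 21\right) = -5 + 430 \cdot 19 = -5 + 8170 = 8165$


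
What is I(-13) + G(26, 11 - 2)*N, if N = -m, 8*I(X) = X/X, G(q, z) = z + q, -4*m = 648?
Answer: 45361/8 ≈ 5670.1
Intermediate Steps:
m = -162 (m = -¼*648 = -162)
G(q, z) = q + z
I(X) = ⅛ (I(X) = (X/X)/8 = (⅛)*1 = ⅛)
N = 162 (N = -1*(-162) = 162)
I(-13) + G(26, 11 - 2)*N = ⅛ + (26 + (11 - 2))*162 = ⅛ + (26 + 9)*162 = ⅛ + 35*162 = ⅛ + 5670 = 45361/8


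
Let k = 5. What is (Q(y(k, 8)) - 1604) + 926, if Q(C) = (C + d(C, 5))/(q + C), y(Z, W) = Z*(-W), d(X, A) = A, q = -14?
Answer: -36577/54 ≈ -677.35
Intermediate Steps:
y(Z, W) = -W*Z
Q(C) = (5 + C)/(-14 + C) (Q(C) = (C + 5)/(-14 + C) = (5 + C)/(-14 + C))
(Q(y(k, 8)) - 1604) + 926 = ((5 - 1*8*5)/(-14 - 1*8*5) - 1604) + 926 = ((5 - 40)/(-14 - 40) - 1604) + 926 = (-35/(-54) - 1604) + 926 = (-1/54*(-35) - 1604) + 926 = (35/54 - 1604) + 926 = -86581/54 + 926 = -36577/54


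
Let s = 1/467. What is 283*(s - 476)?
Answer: -62908353/467 ≈ -1.3471e+5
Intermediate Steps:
s = 1/467 ≈ 0.0021413
283*(s - 476) = 283*(1/467 - 476) = 283*(-222291/467) = -62908353/467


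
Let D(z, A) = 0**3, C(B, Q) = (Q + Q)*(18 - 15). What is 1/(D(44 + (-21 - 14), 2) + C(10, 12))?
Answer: 1/72 ≈ 0.013889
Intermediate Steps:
C(B, Q) = 6*Q (C(B, Q) = (2*Q)*3 = 6*Q)
D(z, A) = 0
1/(D(44 + (-21 - 14), 2) + C(10, 12)) = 1/(0 + 6*12) = 1/(0 + 72) = 1/72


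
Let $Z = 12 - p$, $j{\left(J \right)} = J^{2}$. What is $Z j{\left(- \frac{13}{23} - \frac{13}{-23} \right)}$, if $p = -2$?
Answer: $0$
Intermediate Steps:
$Z = 14$ ($Z = 12 - -2 = 12 + 2 = 14$)
$Z j{\left(- \frac{13}{23} - \frac{13}{-23} \right)} = 14 \left(- \frac{13}{23} - \frac{13}{-23}\right)^{2} = 14 \left(\left(-13\right) \frac{1}{23} - - \frac{13}{23}\right)^{2} = 14 \left(- \frac{13}{23} + \frac{13}{23}\right)^{2} = 14 \cdot 0^{2} = 14 \cdot 0 = 0$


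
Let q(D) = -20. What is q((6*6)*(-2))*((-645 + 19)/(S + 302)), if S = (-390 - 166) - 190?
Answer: -3130/111 ≈ -28.198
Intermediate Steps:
S = -746 (S = -556 - 190 = -746)
q((6*6)*(-2))*((-645 + 19)/(S + 302)) = -20*(-645 + 19)/(-746 + 302) = -(-12520)/(-444) = -(-12520)*(-1)/444 = -20*313/222 = -3130/111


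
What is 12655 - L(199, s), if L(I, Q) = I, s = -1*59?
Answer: 12456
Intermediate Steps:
s = -59
12655 - L(199, s) = 12655 - 1*199 = 12655 - 199 = 12456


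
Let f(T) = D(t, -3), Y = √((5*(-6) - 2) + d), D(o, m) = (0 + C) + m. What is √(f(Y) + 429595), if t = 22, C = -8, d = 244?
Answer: 4*√26849 ≈ 655.43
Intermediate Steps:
D(o, m) = -8 + m (D(o, m) = (0 - 8) + m = -8 + m)
Y = 2*√53 (Y = √((5*(-6) - 2) + 244) = √((-30 - 2) + 244) = √(-32 + 244) = √212 = 2*√53 ≈ 14.560)
f(T) = -11 (f(T) = -8 - 3 = -11)
√(f(Y) + 429595) = √(-11 + 429595) = √429584 = 4*√26849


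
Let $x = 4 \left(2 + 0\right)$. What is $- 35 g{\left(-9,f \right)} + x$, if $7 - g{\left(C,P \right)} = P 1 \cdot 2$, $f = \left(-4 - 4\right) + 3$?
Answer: $-587$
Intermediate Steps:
$x = 8$ ($x = 4 \cdot 2 = 8$)
$f = -5$ ($f = -8 + 3 = -5$)
$g{\left(C,P \right)} = 7 - 2 P$ ($g{\left(C,P \right)} = 7 - P 1 \cdot 2 = 7 - P 2 = 7 - 2 P$)
$- 35 g{\left(-9,f \right)} + x = - 35 \left(7 - -10\right) + 8 = - 35 \left(7 + 10\right) + 8 = \left(-35\right) 17 + 8 = -595 + 8 = -587$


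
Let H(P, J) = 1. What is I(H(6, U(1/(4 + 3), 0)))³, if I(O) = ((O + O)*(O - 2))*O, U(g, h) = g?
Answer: -8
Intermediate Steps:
I(O) = 2*O²*(-2 + O) (I(O) = ((2*O)*(-2 + O))*O = (2*O*(-2 + O))*O = 2*O²*(-2 + O))
I(H(6, U(1/(4 + 3), 0)))³ = (2*1²*(-2 + 1))³ = (2*1*(-1))³ = (-2)³ = -8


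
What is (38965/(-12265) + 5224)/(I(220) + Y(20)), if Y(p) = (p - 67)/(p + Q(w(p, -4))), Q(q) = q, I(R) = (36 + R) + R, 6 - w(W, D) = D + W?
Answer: 42688930/3853663 ≈ 11.077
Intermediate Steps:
w(W, D) = 6 - D - W (w(W, D) = 6 - (D + W) = 6 + (-D - W) = 6 - D - W)
I(R) = 36 + 2*R
Y(p) = -67/10 + p/10 (Y(p) = (p - 67)/(p + (6 - 1*(-4) - p)) = (-67 + p)/(p + (6 + 4 - p)) = (-67 + p)/(p + (10 - p)) = (-67 + p)/10 = (-67 + p)*(⅒) = -67/10 + p/10)
(38965/(-12265) + 5224)/(I(220) + Y(20)) = (38965/(-12265) + 5224)/((36 + 2*220) + (-67/10 + (⅒)*20)) = (38965*(-1/12265) + 5224)/((36 + 440) + (-67/10 + 2)) = (-7793/2453 + 5224)/(476 - 47/10) = 12806679/(2453*(4713/10)) = (12806679/2453)*(10/4713) = 42688930/3853663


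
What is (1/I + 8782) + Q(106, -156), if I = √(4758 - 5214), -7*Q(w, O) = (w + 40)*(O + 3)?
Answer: 83812/7 - I*√114/228 ≈ 11973.0 - 0.046829*I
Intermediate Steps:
Q(w, O) = -(3 + O)*(40 + w)/7 (Q(w, O) = -(w + 40)*(O + 3)/7 = -(40 + w)*(3 + O)/7 = -(3 + O)*(40 + w)/7)
I = 2*I*√114 (I = √(-456) = 2*I*√114 ≈ 21.354*I)
(1/I + 8782) + Q(106, -156) = (1/(2*I*√114) + 8782) + (-120/7 - 40/7*(-156) - 3/7*106 - ⅐*(-156)*106) = (-I*√114/228 + 8782) + (-120/7 + 6240/7 - 318/7 + 16536/7) = (8782 - I*√114/228) + 22338/7 = 83812/7 - I*√114/228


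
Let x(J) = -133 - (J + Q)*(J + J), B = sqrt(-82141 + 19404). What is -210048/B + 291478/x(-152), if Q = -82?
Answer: -26498/6479 + 210048*I*sqrt(62737)/62737 ≈ -4.0898 + 838.6*I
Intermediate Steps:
B = I*sqrt(62737) (B = sqrt(-62737) = I*sqrt(62737) ≈ 250.47*I)
x(J) = -133 - 2*J*(-82 + J) (x(J) = -133 - (J - 82)*(J + J) = -133 - (-82 + J)*2*J = -133 - 2*J*(-82 + J))
-210048/B + 291478/x(-152) = -210048*(-I*sqrt(62737)/62737) + 291478/(-133 - 2*(-152)**2 + 164*(-152)) = -(-210048)*I*sqrt(62737)/62737 + 291478/(-133 - 2*23104 - 24928) = 210048*I*sqrt(62737)/62737 + 291478/(-133 - 46208 - 24928) = 210048*I*sqrt(62737)/62737 + 291478/(-71269) = 210048*I*sqrt(62737)/62737 + 291478*(-1/71269) = 210048*I*sqrt(62737)/62737 - 26498/6479 = -26498/6479 + 210048*I*sqrt(62737)/62737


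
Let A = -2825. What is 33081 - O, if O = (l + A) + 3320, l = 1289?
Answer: 31297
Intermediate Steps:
O = 1784 (O = (1289 - 2825) + 3320 = -1536 + 3320 = 1784)
33081 - O = 33081 - 1*1784 = 33081 - 1784 = 31297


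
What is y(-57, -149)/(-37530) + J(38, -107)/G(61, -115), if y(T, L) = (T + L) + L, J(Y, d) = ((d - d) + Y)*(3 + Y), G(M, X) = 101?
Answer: 11701519/758106 ≈ 15.435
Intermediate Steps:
J(Y, d) = Y*(3 + Y) (J(Y, d) = (0 + Y)*(3 + Y) = Y*(3 + Y))
y(T, L) = T + 2*L (y(T, L) = (L + T) + L = T + 2*L)
y(-57, -149)/(-37530) + J(38, -107)/G(61, -115) = (-57 + 2*(-149))/(-37530) + (38*(3 + 38))/101 = (-57 - 298)*(-1/37530) + (38*41)*(1/101) = -355*(-1/37530) + 1558*(1/101) = 71/7506 + 1558/101 = 11701519/758106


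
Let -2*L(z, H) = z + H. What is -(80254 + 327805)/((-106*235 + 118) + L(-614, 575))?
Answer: 816118/49545 ≈ 16.472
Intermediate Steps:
L(z, H) = -H/2 - z/2 (L(z, H) = -(z + H)/2 = -(H + z)/2 = -H/2 - z/2)
-(80254 + 327805)/((-106*235 + 118) + L(-614, 575)) = -(80254 + 327805)/((-106*235 + 118) + (-1/2*575 - 1/2*(-614))) = -408059/((-24910 + 118) + (-575/2 + 307)) = -408059/(-24792 + 39/2) = -408059/(-49545/2) = -408059*(-2)/49545 = -1*(-816118/49545) = 816118/49545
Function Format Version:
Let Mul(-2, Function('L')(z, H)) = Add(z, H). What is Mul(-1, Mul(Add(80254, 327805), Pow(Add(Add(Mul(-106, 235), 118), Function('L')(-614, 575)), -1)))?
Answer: Rational(816118, 49545) ≈ 16.472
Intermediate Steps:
Function('L')(z, H) = Add(Mul(Rational(-1, 2), H), Mul(Rational(-1, 2), z)) (Function('L')(z, H) = Mul(Rational(-1, 2), Add(z, H)) = Mul(Rational(-1, 2), Add(H, z)) = Add(Mul(Rational(-1, 2), H), Mul(Rational(-1, 2), z)))
Mul(-1, Mul(Add(80254, 327805), Pow(Add(Add(Mul(-106, 235), 118), Function('L')(-614, 575)), -1))) = Mul(-1, Mul(Add(80254, 327805), Pow(Add(Add(Mul(-106, 235), 118), Add(Mul(Rational(-1, 2), 575), Mul(Rational(-1, 2), -614))), -1))) = Mul(-1, Mul(408059, Pow(Add(Add(-24910, 118), Add(Rational(-575, 2), 307)), -1))) = Mul(-1, Mul(408059, Pow(Add(-24792, Rational(39, 2)), -1))) = Mul(-1, Mul(408059, Pow(Rational(-49545, 2), -1))) = Mul(-1, Mul(408059, Rational(-2, 49545))) = Mul(-1, Rational(-816118, 49545)) = Rational(816118, 49545)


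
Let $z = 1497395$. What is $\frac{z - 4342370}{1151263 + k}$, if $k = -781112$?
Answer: $- \frac{2844975}{370151} \approx -7.686$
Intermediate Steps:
$\frac{z - 4342370}{1151263 + k} = \frac{1497395 - 4342370}{1151263 - 781112} = - \frac{2844975}{370151}$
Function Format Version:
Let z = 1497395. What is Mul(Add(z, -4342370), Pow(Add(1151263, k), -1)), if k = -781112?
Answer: Rational(-2844975, 370151) ≈ -7.6860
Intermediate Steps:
Mul(Add(z, -4342370), Pow(Add(1151263, k), -1)) = Mul(Add(1497395, -4342370), Pow(Add(1151263, -781112), -1)) = Mul(-2844975, Pow(370151, -1)) = Mul(-2844975, Rational(1, 370151)) = Rational(-2844975, 370151)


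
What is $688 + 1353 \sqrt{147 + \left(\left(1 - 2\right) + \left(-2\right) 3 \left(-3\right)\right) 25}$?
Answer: $688 + 2706 \sqrt{143} \approx 33047.0$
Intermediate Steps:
$688 + 1353 \sqrt{147 + \left(\left(1 - 2\right) + \left(-2\right) 3 \left(-3\right)\right) 25} = 688 + 1353 \sqrt{147 + \left(-1 - -18\right) 25} = 688 + 1353 \sqrt{147 + \left(-1 + 18\right) 25} = 688 + 1353 \sqrt{147 + 17 \cdot 25} = 688 + 1353 \sqrt{147 + 425} = 688 + 1353 \sqrt{572} = 688 + 1353 \cdot 2 \sqrt{143} = 688 + 2706 \sqrt{143}$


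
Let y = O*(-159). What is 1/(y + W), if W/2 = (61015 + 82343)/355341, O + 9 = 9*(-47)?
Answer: 118447/8135983108 ≈ 1.4558e-5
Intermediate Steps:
O = -432 (O = -9 + 9*(-47) = -9 - 423 = -432)
W = 95572/118447 (W = 2*((61015 + 82343)/355341) = 2*(143358*(1/355341)) = 2*(47786/118447) = 95572/118447 ≈ 0.80688)
y = 68688 (y = -432*(-159) = 68688)
1/(y + W) = 1/(68688 + 95572/118447) = 1/(8135983108/118447) = 118447/8135983108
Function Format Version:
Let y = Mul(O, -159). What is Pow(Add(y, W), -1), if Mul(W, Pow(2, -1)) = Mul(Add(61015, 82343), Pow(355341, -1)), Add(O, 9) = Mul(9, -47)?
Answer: Rational(118447, 8135983108) ≈ 1.4558e-5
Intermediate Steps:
O = -432 (O = Add(-9, Mul(9, -47)) = Add(-9, -423) = -432)
W = Rational(95572, 118447) (W = Mul(2, Mul(Add(61015, 82343), Pow(355341, -1))) = Mul(2, Mul(143358, Rational(1, 355341))) = Mul(2, Rational(47786, 118447)) = Rational(95572, 118447) ≈ 0.80688)
y = 68688 (y = Mul(-432, -159) = 68688)
Pow(Add(y, W), -1) = Pow(Add(68688, Rational(95572, 118447)), -1) = Pow(Rational(8135983108, 118447), -1) = Rational(118447, 8135983108)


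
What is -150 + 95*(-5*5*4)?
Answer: -9650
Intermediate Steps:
-150 + 95*(-5*5*4) = -150 + 95*(-25*4) = -150 + 95*(-100) = -150 - 9500 = -9650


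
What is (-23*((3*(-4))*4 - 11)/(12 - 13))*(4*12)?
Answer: -65136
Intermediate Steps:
(-23*((3*(-4))*4 - 11)/(12 - 13))*(4*12) = -23*(-12*4 - 11)/(-1)*48 = -23*(-48 - 11)*(-1)*48 = -(-1357)*(-1)*48 = -23*59*48 = -1357*48 = -65136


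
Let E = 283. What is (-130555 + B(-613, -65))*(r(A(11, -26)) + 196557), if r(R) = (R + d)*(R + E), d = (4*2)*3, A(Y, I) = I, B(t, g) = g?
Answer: -25607136660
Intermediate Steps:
d = 24 (d = 8*3 = 24)
r(R) = (24 + R)*(283 + R) (r(R) = (R + 24)*(R + 283) = (24 + R)*(283 + R))
(-130555 + B(-613, -65))*(r(A(11, -26)) + 196557) = (-130555 - 65)*((6792 + (-26)**2 + 307*(-26)) + 196557) = -130620*((6792 + 676 - 7982) + 196557) = -130620*(-514 + 196557) = -130620*196043 = -25607136660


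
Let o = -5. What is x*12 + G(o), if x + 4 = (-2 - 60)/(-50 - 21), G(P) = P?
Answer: -3019/71 ≈ -42.521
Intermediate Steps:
x = -222/71 (x = -4 + (-2 - 60)/(-50 - 21) = -4 - 62/(-71) = -4 - 62*(-1/71) = -4 + 62/71 = -222/71 ≈ -3.1268)
x*12 + G(o) = -222/71*12 - 5 = -2664/71 - 5 = -3019/71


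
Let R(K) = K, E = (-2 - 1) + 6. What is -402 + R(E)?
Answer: -399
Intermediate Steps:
E = 3 (E = -3 + 6 = 3)
-402 + R(E) = -402 + 3 = -399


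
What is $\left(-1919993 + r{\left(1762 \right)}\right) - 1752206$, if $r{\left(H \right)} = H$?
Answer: $-3670437$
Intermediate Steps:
$\left(-1919993 + r{\left(1762 \right)}\right) - 1752206 = \left(-1919993 + 1762\right) - 1752206 = -1918231 - 1752206 = -3670437$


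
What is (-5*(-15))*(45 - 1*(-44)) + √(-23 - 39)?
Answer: 6675 + I*√62 ≈ 6675.0 + 7.874*I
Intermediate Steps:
(-5*(-15))*(45 - 1*(-44)) + √(-23 - 39) = 75*(45 + 44) + √(-62) = 75*89 + I*√62 = 6675 + I*√62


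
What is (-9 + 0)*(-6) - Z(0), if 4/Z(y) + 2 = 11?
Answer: 482/9 ≈ 53.556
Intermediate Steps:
Z(y) = 4/9 (Z(y) = 4/(-2 + 11) = 4/9)
(-9 + 0)*(-6) - Z(0) = (-9 + 0)*(-6) - 1*4/9 = -9*(-6) - 4/9 = 54 - 4/9 = 482/9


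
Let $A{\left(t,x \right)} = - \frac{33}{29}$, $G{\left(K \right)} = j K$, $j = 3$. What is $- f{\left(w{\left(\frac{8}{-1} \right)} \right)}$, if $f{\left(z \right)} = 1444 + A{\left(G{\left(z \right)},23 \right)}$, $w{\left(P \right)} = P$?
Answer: $- \frac{41843}{29} \approx -1442.9$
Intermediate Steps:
$G{\left(K \right)} = 3 K$
$A{\left(t,x \right)} = - \frac{33}{29}$ ($A{\left(t,x \right)} = \left(-33\right) \frac{1}{29} = - \frac{33}{29}$)
$f{\left(z \right)} = \frac{41843}{29}$ ($f{\left(z \right)} = 1444 - \frac{33}{29} = \frac{41843}{29}$)
$- f{\left(w{\left(\frac{8}{-1} \right)} \right)} = \left(-1\right) \frac{41843}{29} = - \frac{41843}{29}$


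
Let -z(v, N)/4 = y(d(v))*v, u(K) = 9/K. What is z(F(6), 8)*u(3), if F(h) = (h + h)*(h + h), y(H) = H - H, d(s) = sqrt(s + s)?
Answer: 0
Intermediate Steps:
d(s) = sqrt(2)*sqrt(s) (d(s) = sqrt(2*s) = sqrt(2)*sqrt(s))
y(H) = 0
F(h) = 4*h**2 (F(h) = (2*h)*(2*h) = 4*h**2)
z(v, N) = 0 (z(v, N) = -0*v = -4*0 = 0)
z(F(6), 8)*u(3) = 0*(9/3) = 0*(9*(1/3)) = 0*3 = 0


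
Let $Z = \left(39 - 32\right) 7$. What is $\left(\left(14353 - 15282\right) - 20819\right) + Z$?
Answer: $-21699$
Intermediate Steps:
$Z = 49$ ($Z = 7 \cdot 7 = 49$)
$\left(\left(14353 - 15282\right) - 20819\right) + Z = \left(\left(14353 - 15282\right) - 20819\right) + 49 = \left(-929 - 20819\right) + 49 = -21748 + 49 = -21699$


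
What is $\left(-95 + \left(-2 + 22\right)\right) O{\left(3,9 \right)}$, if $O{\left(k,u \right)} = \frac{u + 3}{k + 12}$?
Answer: $-60$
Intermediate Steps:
$O{\left(k,u \right)} = \frac{3 + u}{12 + k}$
$\left(-95 + \left(-2 + 22\right)\right) O{\left(3,9 \right)} = \left(-95 + \left(-2 + 22\right)\right) \frac{3 + 9}{12 + 3} = \left(-95 + 20\right) \frac{1}{15} \cdot 12 = - 75 \cdot \frac{1}{15} \cdot 12 = \left(-75\right) \frac{4}{5} = -60$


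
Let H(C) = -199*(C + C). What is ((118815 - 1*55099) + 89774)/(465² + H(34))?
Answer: 153490/202693 ≈ 0.75725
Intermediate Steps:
H(C) = -398*C
((118815 - 1*55099) + 89774)/(465² + H(34)) = ((118815 - 1*55099) + 89774)/(465² - 398*34) = ((118815 - 55099) + 89774)/(216225 - 13532) = (63716 + 89774)/202693 = 153490*(1/202693) = 153490/202693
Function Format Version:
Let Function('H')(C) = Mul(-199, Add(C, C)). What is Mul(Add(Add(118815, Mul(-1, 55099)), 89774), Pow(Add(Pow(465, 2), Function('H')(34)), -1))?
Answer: Rational(153490, 202693) ≈ 0.75725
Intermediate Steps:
Function('H')(C) = Mul(-398, C) (Function('H')(C) = Mul(-199, Mul(2, C)) = Mul(-398, C))
Mul(Add(Add(118815, Mul(-1, 55099)), 89774), Pow(Add(Pow(465, 2), Function('H')(34)), -1)) = Mul(Add(Add(118815, Mul(-1, 55099)), 89774), Pow(Add(Pow(465, 2), Mul(-398, 34)), -1)) = Mul(Add(Add(118815, -55099), 89774), Pow(Add(216225, -13532), -1)) = Mul(Add(63716, 89774), Pow(202693, -1)) = Mul(153490, Rational(1, 202693)) = Rational(153490, 202693)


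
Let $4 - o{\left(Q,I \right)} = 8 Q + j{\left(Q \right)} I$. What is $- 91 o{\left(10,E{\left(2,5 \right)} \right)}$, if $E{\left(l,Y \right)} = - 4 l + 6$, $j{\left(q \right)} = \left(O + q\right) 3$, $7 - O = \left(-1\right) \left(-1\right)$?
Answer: $-1820$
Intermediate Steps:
$O = 6$ ($O = 7 - \left(-1\right) \left(-1\right) = 7 - 1 = 6$)
$j{\left(q \right)} = 18 + 3 q$ ($j{\left(q \right)} = \left(6 + q\right) 3 = 18 + 3 q$)
$E{\left(l,Y \right)} = 6 - 4 l$
$o{\left(Q,I \right)} = 4 - 8 Q - I \left(18 + 3 Q\right)$ ($o{\left(Q,I \right)} = 4 - \left(8 Q + \left(18 + 3 Q\right) I\right) = 4 - \left(8 Q + I \left(18 + 3 Q\right)\right) = 4 - 8 Q - I \left(18 + 3 Q\right)$)
$- 91 o{\left(10,E{\left(2,5 \right)} \right)} = - 91 \left(4 - 80 - 3 \left(6 - 8\right) \left(6 + 10\right)\right) = - 91 \left(4 - 80 - 3 \left(6 - 8\right) 16\right) = - 91 \left(4 - 80 - \left(-6\right) 16\right) = - 91 \left(4 - 80 + 96\right) = \left(-91\right) 20 = -1820$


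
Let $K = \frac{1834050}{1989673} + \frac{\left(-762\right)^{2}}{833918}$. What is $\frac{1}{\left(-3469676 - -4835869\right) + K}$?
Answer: $\frac{829612064407}{1133411537477891207} \approx 7.3196 \cdot 10^{-7}$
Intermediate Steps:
$K = \frac{1342369498656}{829612064407}$ ($K = 1834050 \cdot \frac{1}{1989673} + 580644 \cdot \frac{1}{833918} = \frac{1834050}{1989673} + \frac{290322}{416959} = \frac{1342369498656}{829612064407} \approx 1.6181$)
$\frac{1}{\left(-3469676 - -4835869\right) + K} = \frac{1}{\left(-3469676 - -4835869\right) + \frac{1342369498656}{829612064407}} = \frac{1}{\left(-3469676 + 4835869\right) + \frac{1342369498656}{829612064407}} = \frac{1}{1366193 + \frac{1342369498656}{829612064407}} = \frac{1}{\frac{1133411537477891207}{829612064407}} = \frac{829612064407}{1133411537477891207}$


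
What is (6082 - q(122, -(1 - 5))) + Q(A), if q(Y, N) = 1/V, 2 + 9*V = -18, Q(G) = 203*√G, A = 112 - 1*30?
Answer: 121649/20 + 203*√82 ≈ 7920.7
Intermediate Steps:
A = 82 (A = 112 - 30 = 82)
V = -20/9 (V = -2/9 + (⅑)*(-18) = -2/9 - 2 = -20/9 ≈ -2.2222)
q(Y, N) = -9/20 (q(Y, N) = 1/(-20/9) = -9/20)
(6082 - q(122, -(1 - 5))) + Q(A) = (6082 - 1*(-9/20)) + 203*√82 = (6082 + 9/20) + 203*√82 = 121649/20 + 203*√82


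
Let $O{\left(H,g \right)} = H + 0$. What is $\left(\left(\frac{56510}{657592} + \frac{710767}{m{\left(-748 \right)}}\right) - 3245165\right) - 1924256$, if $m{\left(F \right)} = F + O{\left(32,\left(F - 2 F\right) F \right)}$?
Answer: $- \frac{76075506203188}{14713621} \approx -5.1704 \cdot 10^{6}$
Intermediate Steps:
$O{\left(H,g \right)} = H$
$m{\left(F \right)} = 32 + F$ ($m{\left(F \right)} = F + 32 = 32 + F$)
$\left(\left(\frac{56510}{657592} + \frac{710767}{m{\left(-748 \right)}}\right) - 3245165\right) - 1924256 = \left(\left(\frac{56510}{657592} + \frac{710767}{32 - 748}\right) - 3245165\right) - 1924256 = \left(\left(56510 \cdot \frac{1}{657592} + \frac{710767}{-716}\right) - 3245165\right) - 1924256 = \left(\left(\frac{28255}{328796} + 710767 \left(- \frac{1}{716}\right)\right) - 3245165\right) - 1924256 = \left(\left(\frac{28255}{328796} - \frac{710767}{716}\right) - 3245165\right) - 1924256 = \left(- \frac{14604819747}{14713621} - 3245165\right) - 1924256 = - \frac{47762732712212}{14713621} - 1924256 = - \frac{76075506203188}{14713621}$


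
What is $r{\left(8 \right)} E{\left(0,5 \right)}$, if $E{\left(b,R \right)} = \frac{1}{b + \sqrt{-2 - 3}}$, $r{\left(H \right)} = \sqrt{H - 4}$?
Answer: $- \frac{2 i \sqrt{5}}{5} \approx - 0.89443 i$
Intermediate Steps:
$r{\left(H \right)} = \sqrt{-4 + H}$
$E{\left(b,R \right)} = \frac{1}{b + i \sqrt{5}}$ ($E{\left(b,R \right)} = \frac{1}{b + \sqrt{-5}} = \frac{1}{b + i \sqrt{5}}$)
$r{\left(8 \right)} E{\left(0,5 \right)} = \frac{\sqrt{-4 + 8}}{0 + i \sqrt{5}} = \frac{\sqrt{4}}{i \sqrt{5}} = 2 \left(- \frac{i \sqrt{5}}{5}\right) = - \frac{2 i \sqrt{5}}{5}$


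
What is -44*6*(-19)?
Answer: 5016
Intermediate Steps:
-44*6*(-19) = -264*(-19) = 5016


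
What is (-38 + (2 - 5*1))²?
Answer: 1681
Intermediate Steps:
(-38 + (2 - 5*1))² = (-38 + (2 - 5))² = (-38 - 3)² = (-41)² = 1681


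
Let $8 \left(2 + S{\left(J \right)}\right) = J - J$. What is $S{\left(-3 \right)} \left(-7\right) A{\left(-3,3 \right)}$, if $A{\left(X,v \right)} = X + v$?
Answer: $0$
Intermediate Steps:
$S{\left(J \right)} = -2$ ($S{\left(J \right)} = -2 + \frac{J - J}{8} = -2 + \frac{1}{8} \cdot 0 = -2 + 0 = -2$)
$S{\left(-3 \right)} \left(-7\right) A{\left(-3,3 \right)} = \left(-2\right) \left(-7\right) \left(-3 + 3\right) = 14 \cdot 0 = 0$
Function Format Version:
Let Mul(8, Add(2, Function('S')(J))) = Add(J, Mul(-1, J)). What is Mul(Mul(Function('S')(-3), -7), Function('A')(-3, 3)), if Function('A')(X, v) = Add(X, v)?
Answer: 0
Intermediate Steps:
Function('S')(J) = -2 (Function('S')(J) = Add(-2, Mul(Rational(1, 8), Add(J, Mul(-1, J)))) = Add(-2, Mul(Rational(1, 8), 0)) = Add(-2, 0) = -2)
Mul(Mul(Function('S')(-3), -7), Function('A')(-3, 3)) = Mul(Mul(-2, -7), Add(-3, 3)) = Mul(14, 0) = 0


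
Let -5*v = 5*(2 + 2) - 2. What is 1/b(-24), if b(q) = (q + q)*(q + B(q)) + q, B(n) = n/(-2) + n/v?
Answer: 1/232 ≈ 0.0043103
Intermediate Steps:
v = -18/5 (v = -(5*(2 + 2) - 2)/5 = -(5*4 - 2)/5 = -(20 - 2)/5 = -1/5*18 = -18/5 ≈ -3.6000)
B(n) = -7*n/9 (B(n) = n/(-2) + n/(-18/5) = n*(-1/2) + n*(-5/18) = -n/2 - 5*n/18 = -7*n/9)
b(q) = q + 4*q**2/9 (b(q) = (q + q)*(q - 7*q/9) + q = (2*q)*(2*q/9) + q = 4*q**2/9 + q = q + 4*q**2/9)
1/b(-24) = 1/((1/9)*(-24)*(9 + 4*(-24))) = 1/((1/9)*(-24)*(9 - 96)) = 1/((1/9)*(-24)*(-87)) = 1/232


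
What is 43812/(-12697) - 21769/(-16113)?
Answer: -429541763/204586761 ≈ -2.0996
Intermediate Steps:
43812/(-12697) - 21769/(-16113) = 43812*(-1/12697) - 21769*(-1/16113) = -43812/12697 + 21769/16113 = -429541763/204586761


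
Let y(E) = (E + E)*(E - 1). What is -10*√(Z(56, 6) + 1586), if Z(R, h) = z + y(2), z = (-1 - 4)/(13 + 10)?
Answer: -10*√840995/23 ≈ -398.72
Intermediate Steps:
z = -5/23 ≈ -0.21739
y(E) = 2*E*(-1 + E) (y(E) = (2*E)*(-1 + E) = 2*E*(-1 + E))
Z(R, h) = 87/23 (Z(R, h) = -5/23 + 2*2*(-1 + 2) = -5/23 + 2*2*1 = -5/23 + 4 = 87/23)
-10*√(Z(56, 6) + 1586) = -10*√(87/23 + 1586) = -10*√840995/23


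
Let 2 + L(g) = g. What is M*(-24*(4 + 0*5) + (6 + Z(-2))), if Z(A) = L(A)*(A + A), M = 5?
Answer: -370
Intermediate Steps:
L(g) = -2 + g
Z(A) = 2*A*(-2 + A) (Z(A) = (-2 + A)*(A + A) = (-2 + A)*(2*A) = 2*A*(-2 + A))
M*(-24*(4 + 0*5) + (6 + Z(-2))) = 5*(-24*(4 + 0*5) + (6 + 2*(-2)*(-2 - 2))) = 5*(-24*(4 + 0) + (6 + 2*(-2)*(-4))) = 5*(-24*4 + (6 + 16)) = 5*(-96 + 22) = 5*(-74) = -370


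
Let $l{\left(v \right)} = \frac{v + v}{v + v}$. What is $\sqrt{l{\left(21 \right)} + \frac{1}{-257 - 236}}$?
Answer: $\frac{2 \sqrt{60639}}{493} \approx 0.99899$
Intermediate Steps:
$l{\left(v \right)} = 1$ ($l{\left(v \right)} = \frac{2 v}{2 v} = 2 v \frac{1}{2 v} = 1$)
$\sqrt{l{\left(21 \right)} + \frac{1}{-257 - 236}} = \sqrt{1 + \frac{1}{-257 - 236}} = \sqrt{1 + \frac{1}{-493}} = \sqrt{1 - \frac{1}{493}} = \sqrt{\frac{492}{493}} = \frac{2 \sqrt{60639}}{493}$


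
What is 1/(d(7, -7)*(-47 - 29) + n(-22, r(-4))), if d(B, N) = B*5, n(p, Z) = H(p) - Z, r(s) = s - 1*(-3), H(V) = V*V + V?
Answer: -1/2197 ≈ -0.00045517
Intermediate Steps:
H(V) = V + V**2 (H(V) = V**2 + V = V + V**2)
r(s) = 3 + s (r(s) = s + 3 = 3 + s)
n(p, Z) = -Z + p*(1 + p) (n(p, Z) = p*(1 + p) - Z = -Z + p*(1 + p))
d(B, N) = 5*B
1/(d(7, -7)*(-47 - 29) + n(-22, r(-4))) = 1/((5*7)*(-47 - 29) + (-(3 - 4) - 22*(1 - 22))) = 1/(35*(-76) + (-1*(-1) - 22*(-21))) = 1/(-2660 + (1 + 462)) = 1/(-2660 + 463) = 1/(-2197) = -1/2197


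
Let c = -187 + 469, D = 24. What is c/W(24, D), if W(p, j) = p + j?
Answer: 47/8 ≈ 5.8750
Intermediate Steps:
W(p, j) = j + p
c = 282
c/W(24, D) = 282/(24 + 24) = 282/48 = 282*(1/48) = 47/8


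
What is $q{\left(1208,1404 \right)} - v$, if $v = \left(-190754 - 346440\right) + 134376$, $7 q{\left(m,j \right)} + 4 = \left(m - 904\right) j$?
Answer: $\frac{3246538}{7} \approx 4.6379 \cdot 10^{5}$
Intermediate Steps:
$q{\left(m,j \right)} = - \frac{4}{7} + \frac{j \left(-904 + m\right)}{7}$ ($q{\left(m,j \right)} = - \frac{4}{7} + \frac{\left(m - 904\right) j}{7} = - \frac{4}{7} + \frac{\left(-904 + m\right) j}{7} = - \frac{4}{7} + \frac{j \left(-904 + m\right)}{7}$)
$v = -402818$ ($v = -537194 + 134376 = -402818$)
$q{\left(1208,1404 \right)} - v = \left(- \frac{4}{7} - \frac{1269216}{7} + \frac{1}{7} \cdot 1404 \cdot 1208\right) - -402818 = \left(- \frac{4}{7} - \frac{1269216}{7} + \frac{1696032}{7}\right) + 402818 = \frac{426812}{7} + 402818 = \frac{3246538}{7}$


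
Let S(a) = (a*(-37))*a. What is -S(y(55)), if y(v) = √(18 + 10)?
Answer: 1036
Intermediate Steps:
y(v) = 2*√7 (y(v) = √28 = 2*√7)
S(a) = -37*a² (S(a) = (-37*a)*a = -37*a²)
-S(y(55)) = -(-37)*(2*√7)² = -(-37)*28 = -1*(-1036) = 1036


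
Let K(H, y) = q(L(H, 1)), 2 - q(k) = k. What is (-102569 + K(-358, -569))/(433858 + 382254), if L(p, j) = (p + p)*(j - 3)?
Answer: -103999/816112 ≈ -0.12743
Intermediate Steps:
L(p, j) = 2*p*(-3 + j) (L(p, j) = (2*p)*(-3 + j) = 2*p*(-3 + j))
q(k) = 2 - k
K(H, y) = 2 + 4*H (K(H, y) = 2 - 2*H*(-3 + 1) = 2 - 2*H*(-2) = 2 - (-4)*H = 2 + 4*H)
(-102569 + K(-358, -569))/(433858 + 382254) = (-102569 + (2 + 4*(-358)))/(433858 + 382254) = (-102569 + (2 - 1432))/816112 = (-102569 - 1430)*(1/816112) = -103999*1/816112 = -103999/816112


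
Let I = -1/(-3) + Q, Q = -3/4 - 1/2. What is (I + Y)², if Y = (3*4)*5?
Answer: 502681/144 ≈ 3490.8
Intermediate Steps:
Q = -5/4 (Q = -3*¼ - 1*½ = -¾ - ½ = -5/4 ≈ -1.2500)
Y = 60 (Y = 12*5 = 60)
I = -11/12 (I = -1/(-3) - 5/4 = -(-1)/3 - 5/4 = -1*(-⅓) - 5/4 = ⅓ - 5/4 = -11/12 ≈ -0.91667)
(I + Y)² = (-11/12 + 60)² = (709/12)² = 502681/144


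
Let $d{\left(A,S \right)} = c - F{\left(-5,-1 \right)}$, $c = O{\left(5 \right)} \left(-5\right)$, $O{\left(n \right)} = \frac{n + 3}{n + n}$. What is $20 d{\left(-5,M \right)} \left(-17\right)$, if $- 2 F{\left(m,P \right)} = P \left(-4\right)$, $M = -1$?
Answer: $680$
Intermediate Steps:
$O{\left(n \right)} = \frac{3 + n}{2 n}$
$c = -4$ ($c = \frac{3 + 5}{2 \cdot 5} \left(-5\right) = \frac{1}{2} \cdot \frac{1}{5} \cdot 8 \left(-5\right) = \frac{4}{5} \left(-5\right) = -4$)
$F{\left(m,P \right)} = 2 P$ ($F{\left(m,P \right)} = - \frac{P \left(-4\right)}{2} = - \frac{\left(-4\right) P}{2} = 2 P$)
$d{\left(A,S \right)} = -2$ ($d{\left(A,S \right)} = -4 - 2 \left(-1\right) = -4 - -2 = -4 + 2 = -2$)
$20 d{\left(-5,M \right)} \left(-17\right) = 20 \left(-2\right) \left(-17\right) = \left(-40\right) \left(-17\right) = 680$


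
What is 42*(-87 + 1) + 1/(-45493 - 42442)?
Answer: -317621221/87935 ≈ -3612.0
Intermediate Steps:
42*(-87 + 1) + 1/(-45493 - 42442) = 42*(-86) + 1/(-87935) = -3612 - 1/87935 = -317621221/87935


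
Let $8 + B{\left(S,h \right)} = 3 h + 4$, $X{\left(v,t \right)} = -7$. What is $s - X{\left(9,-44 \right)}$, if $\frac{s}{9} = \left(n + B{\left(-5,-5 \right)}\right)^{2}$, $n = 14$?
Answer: $232$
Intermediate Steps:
$B{\left(S,h \right)} = -4 + 3 h$ ($B{\left(S,h \right)} = -8 + \left(3 h + 4\right) = -8 + \left(4 + 3 h\right) = -4 + 3 h$)
$s = 225$ ($s = 9 \left(14 + \left(-4 + 3 \left(-5\right)\right)\right)^{2} = 9 \left(14 - 19\right)^{2} = 9 \left(-5\right)^{2} = 9 \cdot 25 = 225$)
$s - X{\left(9,-44 \right)} = 225 - -7 = 225 + 7 = 232$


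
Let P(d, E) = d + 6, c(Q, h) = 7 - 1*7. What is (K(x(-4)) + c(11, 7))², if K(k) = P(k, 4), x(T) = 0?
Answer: 36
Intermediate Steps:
c(Q, h) = 0 (c(Q, h) = 7 - 7 = 0)
P(d, E) = 6 + d
K(k) = 6 + k
(K(x(-4)) + c(11, 7))² = ((6 + 0) + 0)² = (6 + 0)² = 6² = 36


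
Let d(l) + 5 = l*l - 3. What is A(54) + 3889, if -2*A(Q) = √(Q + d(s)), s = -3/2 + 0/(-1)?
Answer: 3889 - √193/4 ≈ 3885.5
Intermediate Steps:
s = -3/2 (s = -3*½ + 0*(-1) = -3/2 + 0 = -3/2 ≈ -1.5000)
d(l) = -8 + l² (d(l) = -5 + (l*l - 3) = -5 + (l² - 3) = -5 + (-3 + l²) = -8 + l²)
A(Q) = -√(-23/4 + Q)/2 (A(Q) = -√(Q + (-8 + (-3/2)²))/2 = -√(Q + (-8 + 9/4))/2 = -√(Q - 23/4)/2 = -√(-23/4 + Q)/2)
A(54) + 3889 = -√(-23 + 4*54)/4 + 3889 = -√(-23 + 216)/4 + 3889 = -√193/4 + 3889 = 3889 - √193/4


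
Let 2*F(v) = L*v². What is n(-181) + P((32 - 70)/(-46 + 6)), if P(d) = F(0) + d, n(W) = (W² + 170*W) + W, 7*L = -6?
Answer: 36219/20 ≈ 1810.9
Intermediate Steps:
L = -6/7 (L = (⅐)*(-6) = -6/7 ≈ -0.85714)
F(v) = -3*v²/7 (F(v) = (-6*v²/7)/2 = -3*v²/7)
n(W) = W² + 171*W
P(d) = d (P(d) = -3/7*0² + d = -3/7*0 + d = 0 + d = d)
n(-181) + P((32 - 70)/(-46 + 6)) = -181*(171 - 181) + (32 - 70)/(-46 + 6) = -181*(-10) - 38/(-40) = 1810 - 38*(-1/40) = 1810 + 19/20 = 36219/20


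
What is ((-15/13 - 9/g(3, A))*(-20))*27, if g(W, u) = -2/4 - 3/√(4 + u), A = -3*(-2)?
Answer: 56700/13 - 29160*√10/13 ≈ -2731.7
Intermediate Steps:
A = 6 (A = -1*(-6) = 6)
g(W, u) = -½ - 3/√(4 + u) (g(W, u) = -2*¼ - 3/√(4 + u) = -½ - 3/√(4 + u))
((-15/13 - 9/g(3, A))*(-20))*27 = ((-15/13 - 9/(-½ - 3/√(4 + 6)))*(-20))*27 = ((-15*1/13 - 9/(-½ - 3*√10/10))*(-20))*27 = ((-15/13 - 9/(-½ - 3*√10/10))*(-20))*27 = (300/13 + 180/(-½ - 3*√10/10))*27 = 8100/13 + 4860/(-½ - 3*√10/10)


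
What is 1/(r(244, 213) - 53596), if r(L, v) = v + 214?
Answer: -1/53169 ≈ -1.8808e-5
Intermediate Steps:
r(L, v) = 214 + v
1/(r(244, 213) - 53596) = 1/((214 + 213) - 53596) = 1/(427 - 53596) = 1/(-53169) = -1/53169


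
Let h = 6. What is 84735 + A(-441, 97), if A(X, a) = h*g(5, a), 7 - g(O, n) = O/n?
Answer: 8223339/97 ≈ 84777.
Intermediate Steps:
g(O, n) = 7 - O/n
A(X, a) = 42 - 30/a (A(X, a) = 6*(7 - 1*5/a) = 6*(7 - 5/a) = 42 - 30/a)
84735 + A(-441, 97) = 84735 + (42 - 30/97) = 84735 + 4044/97 = 8223339/97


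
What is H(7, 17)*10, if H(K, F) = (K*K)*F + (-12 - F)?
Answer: 8040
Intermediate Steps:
H(K, F) = -12 - F + F*K² (H(K, F) = K²*F + (-12 - F) = F*K² + (-12 - F) = -12 - F + F*K²)
H(7, 17)*10 = (-12 - 1*17 + 17*7²)*10 = (-12 - 17 + 17*49)*10 = (-12 - 17 + 833)*10 = 804*10 = 8040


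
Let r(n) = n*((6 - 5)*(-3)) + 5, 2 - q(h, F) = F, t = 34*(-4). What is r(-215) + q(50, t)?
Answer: 788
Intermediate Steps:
t = -136
q(h, F) = 2 - F
r(n) = 5 - 3*n (r(n) = n*(1*(-3)) + 5 = n*(-3) + 5 = -3*n + 5 = 5 - 3*n)
r(-215) + q(50, t) = (5 - 3*(-215)) + (2 - 1*(-136)) = (5 + 645) + (2 + 136) = 650 + 138 = 788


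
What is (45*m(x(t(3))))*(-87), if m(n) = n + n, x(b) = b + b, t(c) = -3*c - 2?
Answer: 172260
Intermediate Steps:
t(c) = -2 - 3*c
x(b) = 2*b
m(n) = 2*n
(45*m(x(t(3))))*(-87) = (45*(2*(2*(-2 - 3*3))))*(-87) = (45*(2*(2*(-2 - 9))))*(-87) = (45*(2*(2*(-11))))*(-87) = (45*(2*(-22)))*(-87) = (45*(-44))*(-87) = -1980*(-87) = 172260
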